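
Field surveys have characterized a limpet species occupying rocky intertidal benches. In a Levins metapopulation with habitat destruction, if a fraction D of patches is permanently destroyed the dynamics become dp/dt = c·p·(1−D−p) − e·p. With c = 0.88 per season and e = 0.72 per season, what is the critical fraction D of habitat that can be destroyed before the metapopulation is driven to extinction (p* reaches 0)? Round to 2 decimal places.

0.18

The nontrivial equilibrium is p* = (1−D) − e/c; extinction occurs when this hits zero.
So D_crit = 1 − e/c = 1 − 0.72/0.88 = 1 − 0.8182 = 0.1818.
Note this equals the original equilibrium occupancy — the Levins extinction-debt result.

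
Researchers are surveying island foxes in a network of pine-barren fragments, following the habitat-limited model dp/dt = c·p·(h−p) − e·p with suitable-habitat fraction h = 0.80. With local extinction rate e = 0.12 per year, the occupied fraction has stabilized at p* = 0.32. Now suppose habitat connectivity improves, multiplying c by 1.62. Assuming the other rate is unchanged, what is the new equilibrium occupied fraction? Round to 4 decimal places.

Balance c(h−p*) = e gives c = e/(0.8 − 0.32000) = 0.12/0.48000 = 0.25000.
New p* = 0.8 − e/c = 0.8 − 0.12000/0.40500 = 0.50370.

0.5037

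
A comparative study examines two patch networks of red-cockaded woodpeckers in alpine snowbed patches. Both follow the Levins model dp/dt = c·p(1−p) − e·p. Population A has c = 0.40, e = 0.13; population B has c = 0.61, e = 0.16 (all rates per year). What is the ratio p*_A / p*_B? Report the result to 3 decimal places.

0.915

A: p*_A = 1 − 0.13/0.40 = 0.6750.
B: p*_B = 1 − 0.16/0.61 = 0.7377.
p*_A / p*_B = 0.6750/0.7377 = 0.9150.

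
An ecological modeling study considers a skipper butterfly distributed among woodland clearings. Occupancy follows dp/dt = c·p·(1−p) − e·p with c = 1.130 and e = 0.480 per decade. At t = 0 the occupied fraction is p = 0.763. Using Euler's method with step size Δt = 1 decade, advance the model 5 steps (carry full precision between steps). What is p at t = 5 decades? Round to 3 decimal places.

Update rule: p ← p + [c·p·(1−p) − e·p]·Δt with Δt = 1.
t = 1: p = 0.76300 + (-0.16190) = 0.60110
t = 2: p = 0.60110 + (-0.01758) = 0.58352
t = 3: p = 0.58352 + (-0.00547) = 0.57805
t = 4: p = 0.57805 + (-0.00185) = 0.57620
t = 5: p = 0.57620 + (-0.00064) = 0.57556

0.576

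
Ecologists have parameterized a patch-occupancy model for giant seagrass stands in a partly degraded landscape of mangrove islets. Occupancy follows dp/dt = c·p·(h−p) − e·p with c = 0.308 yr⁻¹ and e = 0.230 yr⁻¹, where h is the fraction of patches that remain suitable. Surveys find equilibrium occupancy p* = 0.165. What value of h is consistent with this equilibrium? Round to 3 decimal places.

At equilibrium c(h−p*) = e, so h = p* + e/c.
h = 0.165 + 0.230/0.308 = 0.165 + 0.7468 = 0.9118.

0.912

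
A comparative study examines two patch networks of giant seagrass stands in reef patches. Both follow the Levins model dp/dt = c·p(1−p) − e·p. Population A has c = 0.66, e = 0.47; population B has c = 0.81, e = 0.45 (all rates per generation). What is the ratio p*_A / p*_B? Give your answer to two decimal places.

0.65

A: p*_A = 1 − 0.47/0.66 = 0.2879.
B: p*_B = 1 − 0.45/0.81 = 0.4444.
p*_A / p*_B = 0.2879/0.4444 = 0.6477.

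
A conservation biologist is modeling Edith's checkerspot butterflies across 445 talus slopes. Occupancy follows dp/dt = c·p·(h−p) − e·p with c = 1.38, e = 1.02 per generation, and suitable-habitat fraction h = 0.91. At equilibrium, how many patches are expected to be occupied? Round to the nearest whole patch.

p* = h − e/c = 0.91 − 0.7391 = 0.1709.
Expected occupied patches = N × p* = 445 × 0.1709 = 76.04 ≈ 76.

76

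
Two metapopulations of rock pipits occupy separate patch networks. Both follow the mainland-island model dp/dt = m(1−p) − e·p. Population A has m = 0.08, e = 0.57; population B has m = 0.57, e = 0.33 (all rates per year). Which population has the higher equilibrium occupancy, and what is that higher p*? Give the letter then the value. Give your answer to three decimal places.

B, 0.633

A: p*_A = m/(m+e) = 0.08/0.6500 = 0.1231.
B: p*_B = 0.57/0.9000 = 0.6333.
B is higher at 0.6333.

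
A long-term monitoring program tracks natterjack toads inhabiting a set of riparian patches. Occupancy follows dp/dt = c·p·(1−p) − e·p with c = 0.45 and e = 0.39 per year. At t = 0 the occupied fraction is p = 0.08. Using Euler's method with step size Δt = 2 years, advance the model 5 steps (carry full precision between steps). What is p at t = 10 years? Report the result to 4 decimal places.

0.0979

Update rule: p ← p + [c·p·(1−p) − e·p]·Δt with Δt = 2.
t = 2: p = 0.08000 + (+0.00384) = 0.08384
t = 4: p = 0.08384 + (+0.00373) = 0.08757
t = 6: p = 0.08757 + (+0.00361) = 0.09118
t = 8: p = 0.09118 + (+0.00346) = 0.09464
t = 10: p = 0.09464 + (+0.00330) = 0.09794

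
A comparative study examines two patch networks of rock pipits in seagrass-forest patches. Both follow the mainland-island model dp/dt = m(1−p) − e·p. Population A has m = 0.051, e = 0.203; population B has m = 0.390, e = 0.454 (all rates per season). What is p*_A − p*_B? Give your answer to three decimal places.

A: p*_A = m/(m+e) = 0.051/0.2540 = 0.2008.
B: p*_B = 0.390/0.8440 = 0.4621.
p*_A − p*_B = 0.2008 − 0.4621 = -0.2613.

-0.261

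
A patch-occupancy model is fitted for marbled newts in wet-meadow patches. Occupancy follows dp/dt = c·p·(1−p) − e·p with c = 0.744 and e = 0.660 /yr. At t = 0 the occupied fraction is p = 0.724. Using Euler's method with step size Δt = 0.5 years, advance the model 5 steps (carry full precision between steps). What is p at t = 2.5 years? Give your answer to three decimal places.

Update rule: p ← p + [c·p·(1−p) − e·p]·Δt with Δt = 0.5.
p: 0.72400 → 0.55941  (Δp = -0.16459)
p: 0.55941 → 0.46649  (Δp = -0.09292)
p: 0.46649 → 0.40513  (Δp = -0.06136)
p: 0.40513 → 0.36109  (Δp = -0.04404)
p: 0.36109 → 0.32775  (Δp = -0.03334)

0.328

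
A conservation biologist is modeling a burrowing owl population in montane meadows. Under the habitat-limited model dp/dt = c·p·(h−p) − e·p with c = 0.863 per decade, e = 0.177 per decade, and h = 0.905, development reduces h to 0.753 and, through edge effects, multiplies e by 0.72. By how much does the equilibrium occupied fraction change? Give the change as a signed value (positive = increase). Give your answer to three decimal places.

Before: p* = h − e/c = 0.905 − 0.177/0.863 = 0.905 − 0.2051 = 0.6999.
After: c = 0.863, e = 0.12744, h = 0.753; p* = 0.753 − 0.12744/0.863 = 0.6053.
Δp* = 0.6053 − 0.6999 = -0.0946.

-0.095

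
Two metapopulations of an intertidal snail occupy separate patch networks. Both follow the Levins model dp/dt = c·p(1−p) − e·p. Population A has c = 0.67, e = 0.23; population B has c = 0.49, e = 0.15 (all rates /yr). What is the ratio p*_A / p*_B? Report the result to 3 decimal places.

A: p*_A = 1 − 0.23/0.67 = 0.6567.
B: p*_B = 1 − 0.15/0.49 = 0.6939.
p*_A / p*_B = 0.6567/0.6939 = 0.9464.

0.946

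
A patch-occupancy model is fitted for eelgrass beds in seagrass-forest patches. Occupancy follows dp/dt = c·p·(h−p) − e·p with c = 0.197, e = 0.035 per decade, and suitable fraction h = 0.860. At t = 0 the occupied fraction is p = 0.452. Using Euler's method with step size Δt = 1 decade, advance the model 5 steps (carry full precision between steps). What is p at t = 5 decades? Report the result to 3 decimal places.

0.544

Update rule: p ← p + [c·p·(h−p) − e·p]·Δt with Δt = 1.
t = 1: p = 0.45200 + (+0.02051) = 0.47251
t = 2: p = 0.47251 + (+0.01953) = 0.49204
t = 3: p = 0.49204 + (+0.01845) = 0.51049
t = 4: p = 0.51049 + (+0.01728) = 0.52777
t = 5: p = 0.52777 + (+0.01607) = 0.54384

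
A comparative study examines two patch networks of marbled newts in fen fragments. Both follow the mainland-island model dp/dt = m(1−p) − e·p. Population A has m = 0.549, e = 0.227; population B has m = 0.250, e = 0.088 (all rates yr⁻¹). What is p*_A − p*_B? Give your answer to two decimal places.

-0.03

A: p*_A = m/(m+e) = 0.549/0.7760 = 0.7075.
B: p*_B = 0.250/0.3380 = 0.7396.
p*_A − p*_B = 0.7075 − 0.7396 = -0.0322.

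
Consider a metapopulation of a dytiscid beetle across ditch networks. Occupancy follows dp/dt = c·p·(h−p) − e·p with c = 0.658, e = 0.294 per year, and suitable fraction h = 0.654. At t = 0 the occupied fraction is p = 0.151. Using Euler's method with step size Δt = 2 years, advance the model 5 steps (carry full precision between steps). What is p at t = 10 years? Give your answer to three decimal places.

0.191

Update rule: p ← p + [c·p·(h−p) − e·p]·Δt with Δt = 2.
t = 2: p = 0.15100 + (+0.01117) = 0.16217
t = 4: p = 0.16217 + (+0.00961) = 0.17178
t = 6: p = 0.17178 + (+0.00801) = 0.17978
t = 8: p = 0.17978 + (+0.00649) = 0.18627
t = 10: p = 0.18627 + (+0.00513) = 0.19140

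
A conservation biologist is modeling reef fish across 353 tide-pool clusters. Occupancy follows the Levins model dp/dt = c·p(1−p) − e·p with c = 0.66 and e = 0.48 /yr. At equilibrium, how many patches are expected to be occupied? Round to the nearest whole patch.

96

p* = 1 − e/c = 1 − 0.48/0.66 = 0.2727.
Expected occupied patches = N × p* = 353 × 0.2727 = 96.27 ≈ 96.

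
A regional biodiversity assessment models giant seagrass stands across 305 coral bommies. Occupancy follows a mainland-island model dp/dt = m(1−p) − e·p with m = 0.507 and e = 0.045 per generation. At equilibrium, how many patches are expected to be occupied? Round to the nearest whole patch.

p* = m/(m+e) = 0.507/0.5520 = 0.9185.
Expected occupied patches = N × p* = 305 × 0.9185 = 280.14 ≈ 280.

280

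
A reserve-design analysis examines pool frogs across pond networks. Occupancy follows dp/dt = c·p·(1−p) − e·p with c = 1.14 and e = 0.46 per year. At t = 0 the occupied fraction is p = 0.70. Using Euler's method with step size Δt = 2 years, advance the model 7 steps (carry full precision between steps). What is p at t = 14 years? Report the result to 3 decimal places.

0.596

Update rule: p ← p + [c·p·(1−p) − e·p]·Δt with Δt = 2.
  1  |  dp/dt·Δt = -0.165200  |  p_1 = 0.534800
  2  |  dp/dt·Δt = +0.075223  |  p_2 = 0.610023
  3  |  dp/dt·Δt = -0.018820  |  p_3 = 0.591202
  4  |  dp/dt·Δt = +0.007129  |  p_4 = 0.598331
  5  |  dp/dt·Δt = -0.002510  |  p_5 = 0.595821
  6  |  dp/dt·Δt = +0.000910  |  p_6 = 0.596731
  7  |  dp/dt·Δt = -0.000327  |  p_7 = 0.596405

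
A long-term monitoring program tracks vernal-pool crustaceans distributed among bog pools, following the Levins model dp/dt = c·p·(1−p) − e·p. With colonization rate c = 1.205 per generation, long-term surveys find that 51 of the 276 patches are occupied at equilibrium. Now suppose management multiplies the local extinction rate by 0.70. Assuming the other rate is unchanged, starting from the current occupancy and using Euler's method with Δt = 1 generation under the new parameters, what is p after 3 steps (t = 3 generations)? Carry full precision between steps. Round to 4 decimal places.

Observed p* = 51/276 = 0.18478.
Balance c(1−p*) = e gives e = 1.205×(1 − 0.18478) = 0.98234.
Starting from p₀ = 0.18478; update p ← p + (dp/dt)·Δt with the new parameters.
step 1: Δp = +0.05446, p = 0.23924
step 2: Δp = +0.05481, p = 0.29404
step 3: Δp = +0.04794, p = 0.34198

0.3420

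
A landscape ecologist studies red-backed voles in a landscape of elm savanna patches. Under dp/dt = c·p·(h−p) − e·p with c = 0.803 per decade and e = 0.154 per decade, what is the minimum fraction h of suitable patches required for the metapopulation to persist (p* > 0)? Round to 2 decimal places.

0.19

p* = h − e/c is positive only when h > e/c.
h_min = e/c = 0.154/0.803 = 0.1918.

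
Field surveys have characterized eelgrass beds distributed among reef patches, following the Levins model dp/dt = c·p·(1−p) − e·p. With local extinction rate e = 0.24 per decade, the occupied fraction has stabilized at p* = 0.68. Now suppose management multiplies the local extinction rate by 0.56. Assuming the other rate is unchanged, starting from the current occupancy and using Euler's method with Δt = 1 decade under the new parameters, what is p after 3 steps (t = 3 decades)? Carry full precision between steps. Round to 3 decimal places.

0.809

Balance c(1−p*) = e gives c = e/(1 − 0.68000) = 0.24/0.32000 = 0.75000.
Starting from p₀ = 0.68000; update p ← p + (dp/dt)·Δt with the new parameters.
step 1: Δp = +0.07181, p = 0.75181
step 2: Δp = +0.03890, p = 0.79071
step 3: Δp = +0.01784, p = 0.80855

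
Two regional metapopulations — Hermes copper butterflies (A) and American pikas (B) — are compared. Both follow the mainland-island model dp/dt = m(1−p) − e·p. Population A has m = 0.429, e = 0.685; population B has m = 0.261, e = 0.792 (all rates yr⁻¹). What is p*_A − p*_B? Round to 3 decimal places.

0.137

A: p*_A = m/(m+e) = 0.429/1.1140 = 0.3851.
B: p*_B = 0.261/1.0530 = 0.2479.
p*_A − p*_B = 0.3851 − 0.2479 = 0.1372.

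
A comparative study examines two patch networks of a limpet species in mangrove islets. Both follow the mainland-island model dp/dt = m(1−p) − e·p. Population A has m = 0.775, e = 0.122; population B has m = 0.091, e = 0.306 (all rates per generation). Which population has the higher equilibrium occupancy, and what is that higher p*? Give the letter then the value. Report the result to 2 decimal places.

A, 0.86

A: p*_A = m/(m+e) = 0.775/0.8970 = 0.8640.
B: p*_B = 0.091/0.3970 = 0.2292.
A is higher at 0.8640.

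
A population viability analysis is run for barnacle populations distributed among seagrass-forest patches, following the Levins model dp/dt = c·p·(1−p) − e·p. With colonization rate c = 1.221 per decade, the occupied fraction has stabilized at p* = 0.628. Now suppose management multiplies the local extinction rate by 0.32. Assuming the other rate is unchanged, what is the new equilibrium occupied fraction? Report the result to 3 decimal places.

Balance c(1−p*) = e gives e = 1.221×(1 − 0.62800) = 0.45421.
New p* = 1 − e/c = 1 − 0.14535/1.22100 = 0.88096.

0.881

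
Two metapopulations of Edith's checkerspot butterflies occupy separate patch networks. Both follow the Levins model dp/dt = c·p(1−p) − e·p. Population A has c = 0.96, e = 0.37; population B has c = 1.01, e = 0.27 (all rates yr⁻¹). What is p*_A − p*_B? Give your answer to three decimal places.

A: p*_A = 1 − 0.37/0.96 = 0.6146.
B: p*_B = 1 − 0.27/1.01 = 0.7327.
p*_A − p*_B = 0.6146 − 0.7327 = -0.1181.

-0.118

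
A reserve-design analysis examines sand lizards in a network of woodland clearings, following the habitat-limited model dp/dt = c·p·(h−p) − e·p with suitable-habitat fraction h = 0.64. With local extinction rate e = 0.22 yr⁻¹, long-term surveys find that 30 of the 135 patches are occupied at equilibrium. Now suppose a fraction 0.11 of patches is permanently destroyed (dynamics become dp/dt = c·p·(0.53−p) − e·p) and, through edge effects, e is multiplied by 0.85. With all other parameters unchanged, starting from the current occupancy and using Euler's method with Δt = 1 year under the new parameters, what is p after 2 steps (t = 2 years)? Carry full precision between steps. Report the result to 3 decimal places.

0.212

Observed p* = 30/135 = 0.22222.
Balance c(h−p*) = e gives c = e/(0.64 − 0.22222) = 0.22/0.41778 = 0.52660.
Starting from p₀ = 0.22222; update p ← p + (dp/dt)·Δt with the new parameters.
p: 0.22222 → 0.21668  (Δp = -0.00554)
p: 0.21668 → 0.21191  (Δp = -0.00477)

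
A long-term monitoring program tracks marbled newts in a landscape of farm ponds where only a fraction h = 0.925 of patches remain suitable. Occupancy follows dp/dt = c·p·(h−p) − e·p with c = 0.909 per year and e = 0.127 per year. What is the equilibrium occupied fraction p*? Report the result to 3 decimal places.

0.785

Setting dp/dt = 0 and dividing by p* gives c·(h−p*) = e.
So p* = h − e/c = 0.925 − 0.127/0.909 = 0.925 − 0.1397 = 0.7853.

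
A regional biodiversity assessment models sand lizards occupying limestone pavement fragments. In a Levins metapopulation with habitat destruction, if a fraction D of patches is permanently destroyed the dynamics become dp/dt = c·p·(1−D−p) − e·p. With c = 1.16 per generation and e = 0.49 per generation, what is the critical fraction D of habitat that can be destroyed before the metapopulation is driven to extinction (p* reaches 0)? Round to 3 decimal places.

0.578

The nontrivial equilibrium is p* = (1−D) − e/c; extinction occurs when this hits zero.
So D_crit = 1 − e/c = 1 − 0.49/1.16 = 1 − 0.4224 = 0.5776.
This equals the undisturbed p*, a classic result of Lande's extension.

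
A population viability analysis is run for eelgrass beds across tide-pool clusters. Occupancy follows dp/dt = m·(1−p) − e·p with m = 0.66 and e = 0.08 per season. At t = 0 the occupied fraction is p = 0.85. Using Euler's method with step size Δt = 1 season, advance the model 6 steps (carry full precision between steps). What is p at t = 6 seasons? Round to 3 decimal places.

0.892

Update rule: p ← p + [m·(1−p) − e·p]·Δt with Δt = 1.
step 1: Δp = +0.03100, p = 0.88100
step 2: Δp = +0.00806, p = 0.88906
step 3: Δp = +0.00210, p = 0.89116
step 4: Δp = +0.00054, p = 0.89170
step 5: Δp = +0.00014, p = 0.89184
step 6: Δp = +0.00004, p = 0.89188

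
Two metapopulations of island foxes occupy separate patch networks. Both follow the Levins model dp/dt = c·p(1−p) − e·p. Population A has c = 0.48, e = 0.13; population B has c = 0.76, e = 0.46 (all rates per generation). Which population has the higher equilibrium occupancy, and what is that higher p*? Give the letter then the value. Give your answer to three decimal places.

A, 0.729

A: p*_A = 1 − 0.13/0.48 = 0.7292.
B: p*_B = 1 − 0.46/0.76 = 0.3947.
A is higher at 0.7292.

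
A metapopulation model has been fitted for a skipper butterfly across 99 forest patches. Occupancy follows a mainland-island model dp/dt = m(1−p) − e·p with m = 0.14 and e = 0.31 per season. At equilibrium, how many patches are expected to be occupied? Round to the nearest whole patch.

31

p* = m/(m+e) = 0.14/0.4500 = 0.3111.
Expected occupied patches = N × p* = 99 × 0.3111 = 30.80 ≈ 31.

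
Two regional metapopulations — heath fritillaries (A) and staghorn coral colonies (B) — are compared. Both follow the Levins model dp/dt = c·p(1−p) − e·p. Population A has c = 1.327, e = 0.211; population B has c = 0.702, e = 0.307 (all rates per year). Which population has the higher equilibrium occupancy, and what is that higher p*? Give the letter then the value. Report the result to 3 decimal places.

A: p*_A = 1 − 0.211/1.327 = 0.8410.
B: p*_B = 1 − 0.307/0.702 = 0.5627.
A is higher at 0.8410.

A, 0.841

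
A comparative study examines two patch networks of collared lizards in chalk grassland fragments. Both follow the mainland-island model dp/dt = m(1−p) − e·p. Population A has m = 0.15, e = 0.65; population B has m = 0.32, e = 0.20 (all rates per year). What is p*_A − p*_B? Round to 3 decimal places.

A: p*_A = m/(m+e) = 0.15/0.8000 = 0.1875.
B: p*_B = 0.32/0.5200 = 0.6154.
p*_A − p*_B = 0.1875 − 0.6154 = -0.4279.

-0.428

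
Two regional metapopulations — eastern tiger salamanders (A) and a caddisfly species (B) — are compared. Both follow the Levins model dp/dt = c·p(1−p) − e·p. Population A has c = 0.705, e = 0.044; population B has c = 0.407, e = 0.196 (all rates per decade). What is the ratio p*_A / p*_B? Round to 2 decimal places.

A: p*_A = 1 − 0.044/0.705 = 0.9376.
B: p*_B = 1 − 0.196/0.407 = 0.5184.
p*_A / p*_B = 0.9376/0.5184 = 1.8085.

1.81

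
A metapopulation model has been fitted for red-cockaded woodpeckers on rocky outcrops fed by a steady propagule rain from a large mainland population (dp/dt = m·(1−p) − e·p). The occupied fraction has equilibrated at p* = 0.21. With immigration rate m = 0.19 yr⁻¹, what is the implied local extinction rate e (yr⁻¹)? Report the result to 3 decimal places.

At equilibrium m(1−p*) = e·p*, so e = m(1−p*)/p*.
e = 0.19 × 0.7900 / 0.21 = 0.7148.

0.715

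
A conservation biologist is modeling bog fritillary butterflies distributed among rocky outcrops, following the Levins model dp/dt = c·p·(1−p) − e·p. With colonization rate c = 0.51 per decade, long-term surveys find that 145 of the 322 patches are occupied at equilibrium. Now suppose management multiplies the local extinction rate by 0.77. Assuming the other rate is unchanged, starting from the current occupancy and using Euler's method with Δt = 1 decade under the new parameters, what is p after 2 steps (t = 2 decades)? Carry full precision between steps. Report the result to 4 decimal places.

0.5032

Observed p* = 145/322 = 0.45031.
Balance c(1−p*) = e gives e = 0.51×(1 − 0.45031) = 0.28034.
Starting from p₀ = 0.45031; update p ← p + (dp/dt)·Δt with the new parameters.
p: 0.45031 → 0.47935  (Δp = +0.02904)
p: 0.47935 → 0.50316  (Δp = +0.02381)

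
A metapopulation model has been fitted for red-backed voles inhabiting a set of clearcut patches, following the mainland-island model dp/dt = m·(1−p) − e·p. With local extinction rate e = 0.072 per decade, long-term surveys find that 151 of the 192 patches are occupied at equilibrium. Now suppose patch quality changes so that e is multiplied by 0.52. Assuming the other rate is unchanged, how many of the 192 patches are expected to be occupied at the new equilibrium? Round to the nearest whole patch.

168

Observed p* = 151/192 = 0.78646.
Balance m(1−p*) = e·p* gives m = e·p*/(1−p*) = 0.072×0.78646/0.21354 = 0.26517.
New p* = m/(m+e) = 0.26517/(0.26517+0.03744) = 0.87628.
Expected occupied = 192 × 0.87628 = 168.25 ≈ 168.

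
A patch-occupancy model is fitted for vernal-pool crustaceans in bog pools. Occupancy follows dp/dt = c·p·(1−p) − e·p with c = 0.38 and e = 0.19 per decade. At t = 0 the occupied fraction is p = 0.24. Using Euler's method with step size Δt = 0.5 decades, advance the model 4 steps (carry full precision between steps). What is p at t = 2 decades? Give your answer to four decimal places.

0.2873

Update rule: p ← p + [c·p·(1−p) − e·p]·Δt with Δt = 0.5.
p: 0.24000 → 0.25186  (Δp = +0.01186)
p: 0.25186 → 0.26373  (Δp = +0.01187)
p: 0.26373 → 0.27557  (Δp = +0.01184)
p: 0.27557 → 0.28732  (Δp = +0.01175)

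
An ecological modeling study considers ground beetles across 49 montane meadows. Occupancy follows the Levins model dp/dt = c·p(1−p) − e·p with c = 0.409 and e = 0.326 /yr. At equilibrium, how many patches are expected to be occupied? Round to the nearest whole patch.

p* = 1 − e/c = 1 − 0.326/0.409 = 0.2029.
Expected occupied patches = N × p* = 49 × 0.2029 = 9.94 ≈ 10.

10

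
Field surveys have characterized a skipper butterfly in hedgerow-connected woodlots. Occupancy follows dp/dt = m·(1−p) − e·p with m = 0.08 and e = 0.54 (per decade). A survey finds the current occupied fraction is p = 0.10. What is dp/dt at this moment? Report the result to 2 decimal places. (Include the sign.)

0.02

Colonization term: m·(1−p) = 0.08×0.9000 = 0.07200.
Extinction term: e·p = 0.05400.
dp/dt = 0.07200 − 0.05400 = 0.01800.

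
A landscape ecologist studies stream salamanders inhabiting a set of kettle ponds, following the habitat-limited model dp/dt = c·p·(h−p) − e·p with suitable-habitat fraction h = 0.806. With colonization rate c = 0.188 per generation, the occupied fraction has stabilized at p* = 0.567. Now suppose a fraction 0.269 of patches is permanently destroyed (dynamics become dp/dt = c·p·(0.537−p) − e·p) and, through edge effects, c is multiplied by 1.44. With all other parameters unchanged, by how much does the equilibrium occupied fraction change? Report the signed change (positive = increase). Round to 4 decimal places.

Balance c(h−p*) = e gives e = 0.188×(0.806 − 0.56700) = 0.04493.
New p* = 0.537 − e/c = 0.537 − 0.04493/0.27072 = 0.37104.
Δp* = 0.37104 − 0.56700 = -0.19596.

-0.1960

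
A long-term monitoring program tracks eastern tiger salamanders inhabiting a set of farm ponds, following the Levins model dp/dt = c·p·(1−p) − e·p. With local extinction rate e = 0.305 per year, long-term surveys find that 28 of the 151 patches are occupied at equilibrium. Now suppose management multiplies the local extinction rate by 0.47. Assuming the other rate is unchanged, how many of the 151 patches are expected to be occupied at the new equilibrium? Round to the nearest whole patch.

Observed p* = 28/151 = 0.18543.
Balance c(1−p*) = e gives c = e/(1 − 0.18543) = 0.305/0.81457 = 0.37443.
New p* = 1 − e/c = 1 − 0.14335/0.37443 = 0.61715.
Expected occupied = 151 × 0.61715 = 93.19 ≈ 93.

93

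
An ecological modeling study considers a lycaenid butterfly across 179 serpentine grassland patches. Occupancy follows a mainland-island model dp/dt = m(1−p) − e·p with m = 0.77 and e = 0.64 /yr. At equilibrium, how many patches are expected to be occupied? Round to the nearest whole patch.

p* = m/(m+e) = 0.77/1.4100 = 0.5461.
Expected occupied patches = N × p* = 179 × 0.5461 = 97.75 ≈ 98.

98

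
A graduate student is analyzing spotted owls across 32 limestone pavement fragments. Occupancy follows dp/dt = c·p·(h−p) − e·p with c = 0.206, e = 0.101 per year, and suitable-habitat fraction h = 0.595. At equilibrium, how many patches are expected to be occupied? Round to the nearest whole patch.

3

p* = h − e/c = 0.595 − 0.4903 = 0.1047.
Expected occupied patches = N × p* = 32 × 0.1047 = 3.35 ≈ 3.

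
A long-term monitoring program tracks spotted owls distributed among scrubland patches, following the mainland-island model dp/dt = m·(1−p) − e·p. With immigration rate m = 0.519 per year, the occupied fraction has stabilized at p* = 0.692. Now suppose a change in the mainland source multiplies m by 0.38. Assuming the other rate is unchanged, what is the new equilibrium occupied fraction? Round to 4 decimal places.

Balance m(1−p*) = e·p* gives e = m(1−p*)/p* = 0.519×0.30800/0.69200 = 0.23100.
New p* = m/(m+e) = 0.19722/(0.19722+0.23100) = 0.46056.

0.4606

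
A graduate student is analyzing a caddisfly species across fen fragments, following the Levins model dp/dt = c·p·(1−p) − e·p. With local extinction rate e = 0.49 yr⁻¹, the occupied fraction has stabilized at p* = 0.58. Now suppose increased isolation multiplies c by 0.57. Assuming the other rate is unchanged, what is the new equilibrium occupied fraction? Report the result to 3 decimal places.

0.263

Balance c(1−p*) = e gives c = e/(1 − 0.58000) = 0.49/0.42000 = 1.16667.
New p* = 1 − e/c = 1 − 0.49000/0.66500 = 0.26316.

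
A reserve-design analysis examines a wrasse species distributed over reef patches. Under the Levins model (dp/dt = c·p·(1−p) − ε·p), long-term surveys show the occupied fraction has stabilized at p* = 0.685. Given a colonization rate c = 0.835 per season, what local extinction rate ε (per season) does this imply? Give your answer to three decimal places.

0.263

At equilibrium c(1−p*) = ε.
ε = 0.835 × (1 − 0.685) = 0.835 × 0.3150 = 0.2630.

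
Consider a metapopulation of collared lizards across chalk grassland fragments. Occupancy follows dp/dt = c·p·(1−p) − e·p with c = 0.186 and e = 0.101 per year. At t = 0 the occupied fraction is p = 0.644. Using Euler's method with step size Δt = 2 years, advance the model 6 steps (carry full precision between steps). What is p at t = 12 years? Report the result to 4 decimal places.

0.5022

Update rule: p ← p + [c·p·(1−p) − e·p]·Δt with Δt = 2.
t = 2: p = 0.64400 + (-0.04480) = 0.59920
t = 4: p = 0.59920 + (-0.03170) = 0.56750
t = 6: p = 0.56750 + (-0.02333) = 0.54417
t = 8: p = 0.54417 + (-0.01765) = 0.52652
t = 10: p = 0.52652 + (-0.01362) = 0.51290
t = 12: p = 0.51290 + (-0.01067) = 0.50223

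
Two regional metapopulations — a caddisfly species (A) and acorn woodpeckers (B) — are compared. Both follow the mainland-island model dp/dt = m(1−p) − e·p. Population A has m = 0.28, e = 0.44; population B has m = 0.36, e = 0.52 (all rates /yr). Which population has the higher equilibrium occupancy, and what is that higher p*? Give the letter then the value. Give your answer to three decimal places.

A: p*_A = m/(m+e) = 0.28/0.7200 = 0.3889.
B: p*_B = 0.36/0.8800 = 0.4091.
B is higher at 0.4091.

B, 0.409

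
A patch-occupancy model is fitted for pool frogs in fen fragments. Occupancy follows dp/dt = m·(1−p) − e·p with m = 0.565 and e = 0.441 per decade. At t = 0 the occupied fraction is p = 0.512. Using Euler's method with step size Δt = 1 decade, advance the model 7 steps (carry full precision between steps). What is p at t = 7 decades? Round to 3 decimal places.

0.562

Update rule: p ← p + [m·(1−p) − e·p]·Δt with Δt = 1.
step 1: Δp = +0.04993, p = 0.56193
step 2: Δp = -0.00030, p = 0.56163
step 3: Δp = +0.00000, p = 0.56163
step 4: Δp = -0.00000, p = 0.56163
step 5: Δp = +0.00000, p = 0.56163
step 6: Δp = -0.00000, p = 0.56163
step 7: Δp = +0.00000, p = 0.56163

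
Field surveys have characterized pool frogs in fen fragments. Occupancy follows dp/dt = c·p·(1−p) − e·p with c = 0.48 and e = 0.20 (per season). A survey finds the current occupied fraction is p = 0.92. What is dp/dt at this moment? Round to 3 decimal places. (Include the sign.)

-0.149

Colonization term: c·p·(1−p) = 0.48×0.92×0.0800 = 0.03533.
Extinction term: e·p = 0.18400.
dp/dt = 0.03533 − 0.18400 = -0.14867.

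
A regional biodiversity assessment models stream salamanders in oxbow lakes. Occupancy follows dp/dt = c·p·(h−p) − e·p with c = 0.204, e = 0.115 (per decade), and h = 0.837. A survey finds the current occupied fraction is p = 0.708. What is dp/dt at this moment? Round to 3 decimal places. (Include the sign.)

-0.063

Colonization term: c·p·(h−p) = 0.204×0.708×0.1290 = 0.01863.
Extinction term: e·p = 0.08142.
dp/dt = 0.01863 − 0.08142 = -0.06279.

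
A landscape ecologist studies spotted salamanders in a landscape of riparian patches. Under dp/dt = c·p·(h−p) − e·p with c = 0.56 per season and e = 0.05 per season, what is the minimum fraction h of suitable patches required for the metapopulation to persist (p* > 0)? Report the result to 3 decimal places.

p* = h − e/c is positive only when h > e/c.
h_min = e/c = 0.05/0.56 = 0.0893.

0.089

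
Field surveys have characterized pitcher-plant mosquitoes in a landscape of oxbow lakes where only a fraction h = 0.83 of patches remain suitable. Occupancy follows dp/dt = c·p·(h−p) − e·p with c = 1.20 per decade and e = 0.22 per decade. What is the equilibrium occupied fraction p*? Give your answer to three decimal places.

Setting dp/dt = 0 and dividing by p* gives c·(h−p*) = e.
So p* = h − e/c = 0.83 − 0.22/1.20 = 0.83 − 0.1833 = 0.6467.

0.647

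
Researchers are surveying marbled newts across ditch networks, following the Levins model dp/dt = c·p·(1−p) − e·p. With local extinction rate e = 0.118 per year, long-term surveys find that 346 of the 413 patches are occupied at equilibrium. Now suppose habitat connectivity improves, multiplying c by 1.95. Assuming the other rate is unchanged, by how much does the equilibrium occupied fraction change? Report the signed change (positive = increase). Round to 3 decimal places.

Observed p* = 346/413 = 0.83777.
Balance c(1−p*) = e gives c = e/(1 − 0.83777) = 0.118/0.16223 = 0.72736.
New p* = 1 − e/c = 1 − 0.11800/1.41835 = 0.91680.
Δp* = 0.91680 − 0.83777 = +0.07903.

0.079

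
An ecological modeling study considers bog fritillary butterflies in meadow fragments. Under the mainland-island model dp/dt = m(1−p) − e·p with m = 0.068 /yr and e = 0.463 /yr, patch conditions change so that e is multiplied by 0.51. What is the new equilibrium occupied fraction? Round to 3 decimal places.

0.224

Before: p* = 0.068/(0.068+0.463) = 0.1281.
After: m = 0.068, e = 0.23613; p* = 0.068/0.3041 = 0.2236.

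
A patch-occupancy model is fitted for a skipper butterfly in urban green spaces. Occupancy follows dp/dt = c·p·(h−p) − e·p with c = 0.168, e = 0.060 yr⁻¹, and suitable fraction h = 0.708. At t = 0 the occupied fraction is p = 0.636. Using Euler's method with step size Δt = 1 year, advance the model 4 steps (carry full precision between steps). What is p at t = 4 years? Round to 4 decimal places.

0.5380

Update rule: p ← p + [c·p·(h−p) − e·p]·Δt with Δt = 1.
step 1: Δp = -0.03047, p = 0.60553
step 2: Δp = -0.02591, p = 0.57962
step 3: Δp = -0.02228, p = 0.55735
step 4: Δp = -0.01933, p = 0.53801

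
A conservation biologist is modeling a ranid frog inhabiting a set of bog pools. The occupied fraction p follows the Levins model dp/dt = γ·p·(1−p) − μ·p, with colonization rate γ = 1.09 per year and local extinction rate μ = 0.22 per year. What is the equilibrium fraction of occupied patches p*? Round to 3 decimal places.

0.798

Setting dp/dt = 0 and dividing through by p* gives γ·(1−p*) = μ.
So p* = 1 − μ/γ = 1 − 0.22/1.09 = 1 − 0.2018 = 0.7982.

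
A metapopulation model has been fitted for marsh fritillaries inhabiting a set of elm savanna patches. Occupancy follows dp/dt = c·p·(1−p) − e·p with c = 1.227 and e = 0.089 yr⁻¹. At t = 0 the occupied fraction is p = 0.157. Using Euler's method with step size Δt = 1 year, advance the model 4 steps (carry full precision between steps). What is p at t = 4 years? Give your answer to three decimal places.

Update rule: p ← p + [c·p·(1−p) − e·p]·Δt with Δt = 1.
step 1: Δp = +0.14842, p = 0.30542
step 2: Δp = +0.23311, p = 0.53853
step 3: Δp = +0.25700, p = 0.79553
step 4: Δp = +0.12878, p = 0.92431

0.924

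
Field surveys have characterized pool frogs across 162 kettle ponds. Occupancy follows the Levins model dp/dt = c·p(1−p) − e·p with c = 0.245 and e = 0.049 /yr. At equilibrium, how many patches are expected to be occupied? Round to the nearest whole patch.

130

p* = 1 − e/c = 1 − 0.049/0.245 = 0.8000.
Expected occupied patches = N × p* = 162 × 0.8000 = 129.60 ≈ 130.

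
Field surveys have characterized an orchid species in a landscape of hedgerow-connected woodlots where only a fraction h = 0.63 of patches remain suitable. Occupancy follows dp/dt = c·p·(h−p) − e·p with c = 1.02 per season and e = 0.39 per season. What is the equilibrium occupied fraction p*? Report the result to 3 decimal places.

Setting dp/dt = 0 and dividing by p* gives c·(h−p*) = e.
So p* = h − e/c = 0.63 − 0.39/1.02 = 0.63 − 0.3824 = 0.2476.

0.248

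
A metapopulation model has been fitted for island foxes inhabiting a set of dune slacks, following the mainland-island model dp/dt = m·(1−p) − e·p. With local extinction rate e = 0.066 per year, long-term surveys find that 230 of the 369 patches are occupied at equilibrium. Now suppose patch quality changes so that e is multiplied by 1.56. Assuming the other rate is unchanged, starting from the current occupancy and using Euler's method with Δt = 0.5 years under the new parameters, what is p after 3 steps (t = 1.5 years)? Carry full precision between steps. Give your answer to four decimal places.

Observed p* = 230/369 = 0.62331.
Balance m(1−p*) = e·p* gives m = e·p*/(1−p*) = 0.066×0.62331/0.37669 = 0.10921.
Starting from p₀ = 0.62331; update p ← p + (dp/dt)·Δt with the new parameters.
p: 0.62331 → 0.61179  (Δp = -0.01152)
p: 0.61179 → 0.60149  (Δp = -0.01030)
p: 0.60149 → 0.59229  (Δp = -0.00920)

0.5923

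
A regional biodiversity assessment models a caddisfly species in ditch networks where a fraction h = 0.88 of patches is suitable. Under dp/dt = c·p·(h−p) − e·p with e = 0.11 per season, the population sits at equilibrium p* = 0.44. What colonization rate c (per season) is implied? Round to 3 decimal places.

0.250

At equilibrium c(h−p*) = e, so c = e/(h−p*).
c = 0.11/(0.88 − 0.44) = 0.11/0.4400 = 0.2500.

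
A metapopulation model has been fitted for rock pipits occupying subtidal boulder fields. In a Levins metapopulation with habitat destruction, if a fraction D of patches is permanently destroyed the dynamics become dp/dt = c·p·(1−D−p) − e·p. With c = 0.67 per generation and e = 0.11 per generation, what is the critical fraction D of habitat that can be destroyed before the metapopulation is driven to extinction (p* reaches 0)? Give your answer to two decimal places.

0.84

The nontrivial equilibrium is p* = (1−D) − e/c; extinction occurs when this hits zero.
So D_crit = 1 − e/c = 1 − 0.11/0.67 = 1 − 0.1642 = 0.8358.
Note this equals the original equilibrium occupancy — the Levins extinction-debt result.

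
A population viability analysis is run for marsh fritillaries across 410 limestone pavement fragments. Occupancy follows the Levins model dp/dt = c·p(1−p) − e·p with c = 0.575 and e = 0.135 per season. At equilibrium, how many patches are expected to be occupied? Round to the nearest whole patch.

314

p* = 1 − e/c = 1 − 0.135/0.575 = 0.7652.
Expected occupied patches = N × p* = 410 × 0.7652 = 313.74 ≈ 314.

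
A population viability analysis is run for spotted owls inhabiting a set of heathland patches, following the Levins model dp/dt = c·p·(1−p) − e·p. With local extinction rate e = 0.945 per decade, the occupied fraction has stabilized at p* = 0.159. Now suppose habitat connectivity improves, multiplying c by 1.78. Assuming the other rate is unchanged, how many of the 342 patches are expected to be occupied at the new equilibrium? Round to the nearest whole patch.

Balance c(1−p*) = e gives c = e/(1 − 0.15900) = 0.945/0.84100 = 1.12366.
New p* = 1 − e/c = 1 − 0.94500/2.00011 = 0.52753.
Expected occupied = 342 × 0.52753 = 180.42 ≈ 180.

180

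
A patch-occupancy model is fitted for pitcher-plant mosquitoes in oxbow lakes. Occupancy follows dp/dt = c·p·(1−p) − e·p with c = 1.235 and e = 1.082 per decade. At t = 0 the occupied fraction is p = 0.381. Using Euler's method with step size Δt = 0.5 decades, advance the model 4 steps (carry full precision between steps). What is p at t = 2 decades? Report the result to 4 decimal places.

Update rule: p ← p + [c·p·(1−p) − e·p]·Δt with Δt = 0.5.
t = 0.5: p = 0.38100 + (-0.06049) = 0.32051
t = 1: p = 0.32051 + (-0.03891) = 0.28160
t = 1.5: p = 0.28160 + (-0.02742) = 0.25417
t = 2: p = 0.25417 + (-0.02045) = 0.23372

0.2337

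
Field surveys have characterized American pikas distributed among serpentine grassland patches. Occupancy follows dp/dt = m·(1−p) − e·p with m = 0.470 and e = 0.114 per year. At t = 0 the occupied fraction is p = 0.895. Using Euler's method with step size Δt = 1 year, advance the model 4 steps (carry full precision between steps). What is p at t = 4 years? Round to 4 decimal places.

Update rule: p ← p + [m·(1−p) − e·p]·Δt with Δt = 1.
p: 0.89500 → 0.84232  (Δp = -0.05268)
p: 0.84232 → 0.82041  (Δp = -0.02191)
p: 0.82041 → 0.81129  (Δp = -0.00912)
p: 0.81129 → 0.80750  (Δp = -0.00379)

0.8075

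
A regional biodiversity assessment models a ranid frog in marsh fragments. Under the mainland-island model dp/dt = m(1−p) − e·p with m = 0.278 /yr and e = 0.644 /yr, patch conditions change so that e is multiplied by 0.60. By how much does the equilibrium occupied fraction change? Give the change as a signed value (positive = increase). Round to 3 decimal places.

Before: p* = 0.278/(0.278+0.644) = 0.3015.
After: m = 0.278, e = 0.3864; p* = 0.278/0.6644 = 0.4184.
Δp* = 0.4184 − 0.3015 = +0.1169.

0.117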